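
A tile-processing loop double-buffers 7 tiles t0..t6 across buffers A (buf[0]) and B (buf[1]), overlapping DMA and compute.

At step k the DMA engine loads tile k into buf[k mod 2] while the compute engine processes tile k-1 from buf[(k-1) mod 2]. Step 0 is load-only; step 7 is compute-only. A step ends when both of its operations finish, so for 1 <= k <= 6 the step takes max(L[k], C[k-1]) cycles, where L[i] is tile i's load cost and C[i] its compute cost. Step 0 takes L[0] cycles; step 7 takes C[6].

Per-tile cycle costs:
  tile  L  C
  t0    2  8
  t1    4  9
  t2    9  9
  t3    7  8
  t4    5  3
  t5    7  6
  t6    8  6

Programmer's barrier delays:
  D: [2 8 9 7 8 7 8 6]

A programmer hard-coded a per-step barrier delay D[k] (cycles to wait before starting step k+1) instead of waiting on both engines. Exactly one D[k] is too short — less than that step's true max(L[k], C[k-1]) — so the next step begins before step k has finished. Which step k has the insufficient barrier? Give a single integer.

hazard at step 3

step 0: need L[0]=2 = 2; D[0]=2 ok
step 1: need max(L[1]=4,C[0]=8) = 8; D[1]=8 ok
step 2: need max(L[2]=9,C[1]=9) = 9; D[2]=9 ok
step 3: need max(L[3]=7,C[2]=9) = 9; D[3]=7 SHORT
step 4: need max(L[4]=5,C[3]=8) = 8; D[4]=8 ok
step 5: need max(L[5]=7,C[4]=3) = 7; D[5]=7 ok
step 6: need max(L[6]=8,C[5]=6) = 8; D[6]=8 ok
step 7: need C[6]=6 = 6; D[7]=6 ok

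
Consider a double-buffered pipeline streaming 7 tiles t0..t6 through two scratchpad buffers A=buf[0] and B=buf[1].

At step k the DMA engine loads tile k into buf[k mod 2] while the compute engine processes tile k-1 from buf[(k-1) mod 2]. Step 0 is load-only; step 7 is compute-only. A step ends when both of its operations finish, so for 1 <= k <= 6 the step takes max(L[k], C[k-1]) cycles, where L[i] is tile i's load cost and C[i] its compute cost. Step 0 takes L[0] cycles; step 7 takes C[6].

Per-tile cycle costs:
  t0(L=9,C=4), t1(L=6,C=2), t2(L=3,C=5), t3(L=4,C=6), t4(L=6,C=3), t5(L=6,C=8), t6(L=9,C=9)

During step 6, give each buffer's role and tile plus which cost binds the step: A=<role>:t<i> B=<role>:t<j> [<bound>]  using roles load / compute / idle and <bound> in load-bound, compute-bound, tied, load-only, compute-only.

step 0: L[0]=9 → dur=9, Σ=9 | A=load:t0 B=idle [load-only]
step 1: L[1]=6 C[0]=4 → dur=6, Σ=15 | A=compute:t0 B=load:t1 [load-bound]
step 2: L[2]=3 C[1]=2 → dur=3, Σ=18 | A=load:t2 B=compute:t1 [load-bound]
step 3: L[3]=4 C[2]=5 → dur=5, Σ=23 | A=compute:t2 B=load:t3 [compute-bound]
step 4: L[4]=6 C[3]=6 → dur=6, Σ=29 | A=load:t4 B=compute:t3 [tied]
step 5: L[5]=6 C[4]=3 → dur=6, Σ=35 | A=compute:t4 B=load:t5 [load-bound]
step 6: L[6]=9 C[5]=8 → dur=9, Σ=44 | A=load:t6 B=compute:t5 [load-bound]
step 7: C[6]=9 → dur=9, Σ=53 | A=compute:t6 B=idle [compute-only]

step 6: A=load:t6 B=compute:t5 [load-bound]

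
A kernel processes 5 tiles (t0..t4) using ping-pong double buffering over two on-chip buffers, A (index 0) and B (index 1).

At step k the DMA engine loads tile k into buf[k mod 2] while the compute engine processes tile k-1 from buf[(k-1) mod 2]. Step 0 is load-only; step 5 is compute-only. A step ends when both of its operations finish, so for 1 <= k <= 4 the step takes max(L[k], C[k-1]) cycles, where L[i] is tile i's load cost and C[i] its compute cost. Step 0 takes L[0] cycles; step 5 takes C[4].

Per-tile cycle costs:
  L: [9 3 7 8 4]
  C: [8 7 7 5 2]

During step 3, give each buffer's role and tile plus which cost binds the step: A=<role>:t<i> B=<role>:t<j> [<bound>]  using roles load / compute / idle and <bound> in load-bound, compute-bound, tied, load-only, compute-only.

step 3: A=compute:t2 B=load:t3 [load-bound]

[0] DMA t0→A (9c) ∥ CU idle ⇒ 9c, clock 9
[1] DMA t1→B (3c) ∥ CU A:t0 (8c) ⇒ 8c, clock 17
[2] DMA t2→A (7c) ∥ CU B:t1 (7c) ⇒ 7c, clock 24
[3] DMA t3→B (8c) ∥ CU A:t2 (7c) ⇒ 8c, clock 32
[4] DMA t4→A (4c) ∥ CU B:t3 (5c) ⇒ 5c, clock 37
[5] DMA idle ∥ CU A:t4 (2c) ⇒ 2c, clock 39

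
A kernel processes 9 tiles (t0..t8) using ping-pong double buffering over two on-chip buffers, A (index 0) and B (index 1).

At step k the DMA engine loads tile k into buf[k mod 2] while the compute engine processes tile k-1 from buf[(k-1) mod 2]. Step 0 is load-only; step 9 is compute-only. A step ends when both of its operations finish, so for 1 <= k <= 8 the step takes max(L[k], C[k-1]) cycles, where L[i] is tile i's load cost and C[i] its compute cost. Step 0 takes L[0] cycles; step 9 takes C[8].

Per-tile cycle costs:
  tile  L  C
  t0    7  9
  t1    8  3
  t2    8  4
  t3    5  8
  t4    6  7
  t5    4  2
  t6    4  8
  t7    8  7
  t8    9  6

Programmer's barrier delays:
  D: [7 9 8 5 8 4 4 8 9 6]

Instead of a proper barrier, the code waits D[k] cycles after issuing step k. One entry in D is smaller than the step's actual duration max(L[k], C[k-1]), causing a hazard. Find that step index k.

[0] required=L[0]=7=7 vs D=7 ok
[1] required=max(L[1]=8,C[0]=9)=9 vs D=9 ok
[2] required=max(L[2]=8,C[1]=3)=8 vs D=8 ok
[3] required=max(L[3]=5,C[2]=4)=5 vs D=5 ok
[4] required=max(L[4]=6,C[3]=8)=8 vs D=8 ok
[5] required=max(L[5]=4,C[4]=7)=7 vs D=4 SHORT
[6] required=max(L[6]=4,C[5]=2)=4 vs D=4 ok
[7] required=max(L[7]=8,C[6]=8)=8 vs D=8 ok
[8] required=max(L[8]=9,C[7]=7)=9 vs D=9 ok
[9] required=C[8]=6=6 vs D=6 ok

hazard at step 5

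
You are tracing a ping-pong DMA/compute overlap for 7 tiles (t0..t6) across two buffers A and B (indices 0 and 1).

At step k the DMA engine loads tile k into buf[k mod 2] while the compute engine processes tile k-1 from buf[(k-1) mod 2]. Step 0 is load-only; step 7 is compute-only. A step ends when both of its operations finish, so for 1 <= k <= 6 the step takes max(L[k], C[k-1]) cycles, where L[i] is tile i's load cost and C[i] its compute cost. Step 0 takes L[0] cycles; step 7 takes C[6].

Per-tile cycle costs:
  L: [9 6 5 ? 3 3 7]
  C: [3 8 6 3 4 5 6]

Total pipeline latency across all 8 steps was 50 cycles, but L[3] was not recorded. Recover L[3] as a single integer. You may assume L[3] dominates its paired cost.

L[3] = 7

step 0: dur = L[0]=9 = 9
step 1: dur = max(L[1]=6, C[0]=3) = 6
step 2: dur = max(L[2]=5, C[1]=8) = 8
step 3: dur = max(L[3]=?, C[2]=6) = L[3]  (unknown; binding)
step 4: dur = max(L[4]=3, C[3]=3) = 3
step 5: dur = max(L[5]=3, C[4]=4) = 4
step 6: dur = max(L[6]=7, C[5]=5) = 7
step 7: dur = C[6]=6 = 6
sum of known step durations = 43
dur[3] = total - known = 50 - 43 = 7
L[3] is the binding max in step 3, so L[3] = dur[3] = 7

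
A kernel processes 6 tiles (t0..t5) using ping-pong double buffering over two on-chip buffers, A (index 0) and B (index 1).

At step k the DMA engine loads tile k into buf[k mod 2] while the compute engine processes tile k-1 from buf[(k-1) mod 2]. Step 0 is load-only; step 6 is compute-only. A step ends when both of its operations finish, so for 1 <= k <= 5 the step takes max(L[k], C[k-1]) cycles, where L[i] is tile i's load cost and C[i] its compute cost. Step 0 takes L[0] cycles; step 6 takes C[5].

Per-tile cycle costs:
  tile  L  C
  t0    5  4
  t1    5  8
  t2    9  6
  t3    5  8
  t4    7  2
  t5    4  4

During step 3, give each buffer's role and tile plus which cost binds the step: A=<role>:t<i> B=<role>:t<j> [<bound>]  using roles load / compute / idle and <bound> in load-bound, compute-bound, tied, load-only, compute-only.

step 3: A=compute:t2 B=load:t3 [compute-bound]

  0. 5=5c; end=5; A:t0 B:-
  1. max(5,4)=5c; end=10; A:t0 B:t1
  2. max(9,8)=9c; end=19; A:t2 B:t1
  3. max(5,6)=6c; end=25; A:t2 B:t3
  4. max(7,8)=8c; end=33; A:t4 B:t3
  5. max(4,2)=4c; end=37; A:t4 B:t5
  6. 4=4c; end=41; A:t4 B:t5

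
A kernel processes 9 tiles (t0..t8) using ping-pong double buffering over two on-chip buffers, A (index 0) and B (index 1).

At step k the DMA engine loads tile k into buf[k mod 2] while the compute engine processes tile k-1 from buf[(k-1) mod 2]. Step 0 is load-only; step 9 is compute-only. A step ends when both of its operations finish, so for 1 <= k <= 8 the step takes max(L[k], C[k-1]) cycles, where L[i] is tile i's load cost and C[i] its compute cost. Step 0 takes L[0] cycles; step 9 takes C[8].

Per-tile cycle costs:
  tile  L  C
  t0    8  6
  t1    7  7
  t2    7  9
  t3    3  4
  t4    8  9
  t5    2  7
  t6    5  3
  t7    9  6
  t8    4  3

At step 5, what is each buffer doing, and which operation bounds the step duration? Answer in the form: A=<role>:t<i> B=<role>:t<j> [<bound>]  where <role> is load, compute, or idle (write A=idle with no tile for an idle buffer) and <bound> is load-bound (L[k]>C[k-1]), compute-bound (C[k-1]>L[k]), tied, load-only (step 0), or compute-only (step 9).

step 5: A=compute:t4 B=load:t5 [compute-bound]

[0] DMA t0→A (8c) ∥ CU idle ⇒ 8c, clock 8
[1] DMA t1→B (7c) ∥ CU A:t0 (6c) ⇒ 7c, clock 15
[2] DMA t2→A (7c) ∥ CU B:t1 (7c) ⇒ 7c, clock 22
[3] DMA t3→B (3c) ∥ CU A:t2 (9c) ⇒ 9c, clock 31
[4] DMA t4→A (8c) ∥ CU B:t3 (4c) ⇒ 8c, clock 39
[5] DMA t5→B (2c) ∥ CU A:t4 (9c) ⇒ 9c, clock 48
[6] DMA t6→A (5c) ∥ CU B:t5 (7c) ⇒ 7c, clock 55
[7] DMA t7→B (9c) ∥ CU A:t6 (3c) ⇒ 9c, clock 64
[8] DMA t8→A (4c) ∥ CU B:t7 (6c) ⇒ 6c, clock 70
[9] DMA idle ∥ CU A:t8 (3c) ⇒ 3c, clock 73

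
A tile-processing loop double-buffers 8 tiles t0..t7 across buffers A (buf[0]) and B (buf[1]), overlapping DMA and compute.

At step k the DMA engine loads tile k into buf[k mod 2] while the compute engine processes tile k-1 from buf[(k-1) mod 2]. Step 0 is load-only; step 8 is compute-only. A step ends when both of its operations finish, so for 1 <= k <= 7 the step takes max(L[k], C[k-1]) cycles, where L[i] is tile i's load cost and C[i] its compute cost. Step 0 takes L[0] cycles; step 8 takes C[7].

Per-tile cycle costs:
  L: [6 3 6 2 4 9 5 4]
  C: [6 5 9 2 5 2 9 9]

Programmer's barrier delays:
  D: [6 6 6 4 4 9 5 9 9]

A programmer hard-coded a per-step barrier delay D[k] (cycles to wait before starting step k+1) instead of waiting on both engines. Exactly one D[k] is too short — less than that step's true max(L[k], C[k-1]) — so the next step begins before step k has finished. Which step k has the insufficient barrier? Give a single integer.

[0] required=L[0]=6=6 vs D=6 ok
[1] required=max(L[1]=3,C[0]=6)=6 vs D=6 ok
[2] required=max(L[2]=6,C[1]=5)=6 vs D=6 ok
[3] required=max(L[3]=2,C[2]=9)=9 vs D=4 SHORT
[4] required=max(L[4]=4,C[3]=2)=4 vs D=4 ok
[5] required=max(L[5]=9,C[4]=5)=9 vs D=9 ok
[6] required=max(L[6]=5,C[5]=2)=5 vs D=5 ok
[7] required=max(L[7]=4,C[6]=9)=9 vs D=9 ok
[8] required=C[7]=9=9 vs D=9 ok

hazard at step 3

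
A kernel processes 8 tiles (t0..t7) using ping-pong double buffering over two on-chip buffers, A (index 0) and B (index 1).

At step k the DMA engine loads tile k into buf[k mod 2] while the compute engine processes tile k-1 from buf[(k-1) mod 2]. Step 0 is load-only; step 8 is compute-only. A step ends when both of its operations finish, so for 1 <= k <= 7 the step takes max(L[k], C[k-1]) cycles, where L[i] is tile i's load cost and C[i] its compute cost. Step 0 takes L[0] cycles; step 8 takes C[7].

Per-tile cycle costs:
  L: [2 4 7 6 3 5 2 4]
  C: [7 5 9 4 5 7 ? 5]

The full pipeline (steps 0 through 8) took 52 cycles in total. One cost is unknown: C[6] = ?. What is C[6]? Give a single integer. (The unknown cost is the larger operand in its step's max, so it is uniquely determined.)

C[6] = 6

step 0: dur = L[0]=2 = 2
step 1: dur = max(L[1]=4, C[0]=7) = 7
step 2: dur = max(L[2]=7, C[1]=5) = 7
step 3: dur = max(L[3]=6, C[2]=9) = 9
step 4: dur = max(L[4]=3, C[3]=4) = 4
step 5: dur = max(L[5]=5, C[4]=5) = 5
step 6: dur = max(L[6]=2, C[5]=7) = 7
step 7: dur = max(L[7]=4, C[6]=?) = C[6]  (unknown; binding)
step 8: dur = C[7]=5 = 5
sum of known step durations = 46
dur[7] = total - known = 52 - 46 = 6
C[6] is the binding max in step 7, so C[6] = dur[7] = 6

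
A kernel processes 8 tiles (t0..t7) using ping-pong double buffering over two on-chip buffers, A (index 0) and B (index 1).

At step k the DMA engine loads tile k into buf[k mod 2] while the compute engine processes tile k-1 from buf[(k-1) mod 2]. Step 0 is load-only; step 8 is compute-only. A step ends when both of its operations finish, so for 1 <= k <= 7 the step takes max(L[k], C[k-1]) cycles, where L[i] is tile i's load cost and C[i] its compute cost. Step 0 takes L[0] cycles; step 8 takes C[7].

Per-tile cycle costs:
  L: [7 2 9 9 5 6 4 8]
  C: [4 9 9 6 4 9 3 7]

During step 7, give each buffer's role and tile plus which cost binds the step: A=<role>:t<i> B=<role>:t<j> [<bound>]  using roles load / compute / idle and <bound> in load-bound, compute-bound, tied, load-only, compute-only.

step 7: A=compute:t6 B=load:t7 [load-bound]

[0] DMA t0→A (7c) ∥ CU idle ⇒ 7c, clock 7
[1] DMA t1→B (2c) ∥ CU A:t0 (4c) ⇒ 4c, clock 11
[2] DMA t2→A (9c) ∥ CU B:t1 (9c) ⇒ 9c, clock 20
[3] DMA t3→B (9c) ∥ CU A:t2 (9c) ⇒ 9c, clock 29
[4] DMA t4→A (5c) ∥ CU B:t3 (6c) ⇒ 6c, clock 35
[5] DMA t5→B (6c) ∥ CU A:t4 (4c) ⇒ 6c, clock 41
[6] DMA t6→A (4c) ∥ CU B:t5 (9c) ⇒ 9c, clock 50
[7] DMA t7→B (8c) ∥ CU A:t6 (3c) ⇒ 8c, clock 58
[8] DMA idle ∥ CU B:t7 (7c) ⇒ 7c, clock 65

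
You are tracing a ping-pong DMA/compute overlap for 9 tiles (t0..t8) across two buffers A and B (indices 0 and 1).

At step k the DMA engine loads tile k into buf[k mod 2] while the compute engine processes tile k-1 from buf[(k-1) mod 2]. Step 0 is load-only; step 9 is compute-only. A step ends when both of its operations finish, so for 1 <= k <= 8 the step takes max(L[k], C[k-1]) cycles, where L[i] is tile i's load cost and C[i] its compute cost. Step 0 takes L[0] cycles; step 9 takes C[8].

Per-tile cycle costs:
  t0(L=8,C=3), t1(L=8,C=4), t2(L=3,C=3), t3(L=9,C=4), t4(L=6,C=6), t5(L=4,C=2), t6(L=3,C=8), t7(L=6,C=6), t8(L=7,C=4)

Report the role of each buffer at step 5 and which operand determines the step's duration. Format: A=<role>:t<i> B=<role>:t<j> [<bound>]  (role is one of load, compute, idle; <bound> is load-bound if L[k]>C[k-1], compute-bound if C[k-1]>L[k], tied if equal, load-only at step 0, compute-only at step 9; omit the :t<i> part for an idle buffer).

k=0 load=t0/8c comp=- wait=8 total=8
k=1 load=t1/8c comp=t0/3c wait=8 total=16
k=2 load=t2/3c comp=t1/4c wait=4 total=20
k=3 load=t3/9c comp=t2/3c wait=9 total=29
k=4 load=t4/6c comp=t3/4c wait=6 total=35
k=5 load=t5/4c comp=t4/6c wait=6 total=41
k=6 load=t6/3c comp=t5/2c wait=3 total=44
k=7 load=t7/6c comp=t6/8c wait=8 total=52
k=8 load=t8/7c comp=t7/6c wait=7 total=59
k=9 load=- comp=t8/4c wait=4 total=63

step 5: A=compute:t4 B=load:t5 [compute-bound]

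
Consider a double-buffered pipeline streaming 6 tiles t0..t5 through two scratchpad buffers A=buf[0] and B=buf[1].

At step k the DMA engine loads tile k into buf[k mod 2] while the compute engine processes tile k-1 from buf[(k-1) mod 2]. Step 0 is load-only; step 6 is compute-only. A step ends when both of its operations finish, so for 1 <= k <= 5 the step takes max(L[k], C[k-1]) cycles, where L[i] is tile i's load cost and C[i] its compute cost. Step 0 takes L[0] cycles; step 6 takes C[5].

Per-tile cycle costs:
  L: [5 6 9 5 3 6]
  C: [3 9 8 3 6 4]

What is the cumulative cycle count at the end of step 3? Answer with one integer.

end_cycle[3] = 28

[0] DMA t0→A (5c) ∥ CU idle ⇒ 5c, clock 5
[1] DMA t1→B (6c) ∥ CU A:t0 (3c) ⇒ 6c, clock 11
[2] DMA t2→A (9c) ∥ CU B:t1 (9c) ⇒ 9c, clock 20
[3] DMA t3→B (5c) ∥ CU A:t2 (8c) ⇒ 8c, clock 28
[4] DMA t4→A (3c) ∥ CU B:t3 (3c) ⇒ 3c, clock 31
[5] DMA t5→B (6c) ∥ CU A:t4 (6c) ⇒ 6c, clock 37
[6] DMA idle ∥ CU B:t5 (4c) ⇒ 4c, clock 41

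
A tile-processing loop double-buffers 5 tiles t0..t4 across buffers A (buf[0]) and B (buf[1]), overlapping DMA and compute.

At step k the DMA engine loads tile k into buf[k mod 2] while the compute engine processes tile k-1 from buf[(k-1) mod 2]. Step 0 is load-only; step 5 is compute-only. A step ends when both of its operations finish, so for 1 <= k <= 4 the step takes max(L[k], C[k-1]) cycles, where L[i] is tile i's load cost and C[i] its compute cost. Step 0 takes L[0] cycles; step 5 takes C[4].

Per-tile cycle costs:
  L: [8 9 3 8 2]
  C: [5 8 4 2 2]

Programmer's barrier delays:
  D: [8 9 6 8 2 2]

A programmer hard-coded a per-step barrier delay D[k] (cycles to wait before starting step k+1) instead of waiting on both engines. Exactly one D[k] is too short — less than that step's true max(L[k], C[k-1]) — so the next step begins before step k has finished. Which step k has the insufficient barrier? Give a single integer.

k=0 barrier L[0]=8→8c, D[0]=8 ok
k=1 barrier max(L[1]=9,C[0]=5)→9c, D[1]=9 ok
k=2 barrier max(L[2]=3,C[1]=8)→8c, D[2]=6 SHORT
k=3 barrier max(L[3]=8,C[2]=4)→8c, D[3]=8 ok
k=4 barrier max(L[4]=2,C[3]=2)→2c, D[4]=2 ok
k=5 barrier C[4]=2→2c, D[5]=2 ok

hazard at step 2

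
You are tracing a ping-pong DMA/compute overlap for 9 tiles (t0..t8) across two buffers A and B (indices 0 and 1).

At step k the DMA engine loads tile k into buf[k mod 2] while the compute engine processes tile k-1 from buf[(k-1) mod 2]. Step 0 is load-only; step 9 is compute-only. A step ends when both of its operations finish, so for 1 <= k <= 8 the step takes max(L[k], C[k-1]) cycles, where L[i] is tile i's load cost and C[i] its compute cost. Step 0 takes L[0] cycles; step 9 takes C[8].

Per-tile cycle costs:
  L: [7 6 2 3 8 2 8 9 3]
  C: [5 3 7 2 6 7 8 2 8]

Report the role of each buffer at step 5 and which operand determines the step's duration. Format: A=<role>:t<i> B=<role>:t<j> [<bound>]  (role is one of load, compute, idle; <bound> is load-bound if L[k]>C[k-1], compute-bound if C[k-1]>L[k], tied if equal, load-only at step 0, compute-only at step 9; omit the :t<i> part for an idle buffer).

[0] DMA t0→A (7c) ∥ CU idle ⇒ 7c, clock 7
[1] DMA t1→B (6c) ∥ CU A:t0 (5c) ⇒ 6c, clock 13
[2] DMA t2→A (2c) ∥ CU B:t1 (3c) ⇒ 3c, clock 16
[3] DMA t3→B (3c) ∥ CU A:t2 (7c) ⇒ 7c, clock 23
[4] DMA t4→A (8c) ∥ CU B:t3 (2c) ⇒ 8c, clock 31
[5] DMA t5→B (2c) ∥ CU A:t4 (6c) ⇒ 6c, clock 37
[6] DMA t6→A (8c) ∥ CU B:t5 (7c) ⇒ 8c, clock 45
[7] DMA t7→B (9c) ∥ CU A:t6 (8c) ⇒ 9c, clock 54
[8] DMA t8→A (3c) ∥ CU B:t7 (2c) ⇒ 3c, clock 57
[9] DMA idle ∥ CU A:t8 (8c) ⇒ 8c, clock 65

step 5: A=compute:t4 B=load:t5 [compute-bound]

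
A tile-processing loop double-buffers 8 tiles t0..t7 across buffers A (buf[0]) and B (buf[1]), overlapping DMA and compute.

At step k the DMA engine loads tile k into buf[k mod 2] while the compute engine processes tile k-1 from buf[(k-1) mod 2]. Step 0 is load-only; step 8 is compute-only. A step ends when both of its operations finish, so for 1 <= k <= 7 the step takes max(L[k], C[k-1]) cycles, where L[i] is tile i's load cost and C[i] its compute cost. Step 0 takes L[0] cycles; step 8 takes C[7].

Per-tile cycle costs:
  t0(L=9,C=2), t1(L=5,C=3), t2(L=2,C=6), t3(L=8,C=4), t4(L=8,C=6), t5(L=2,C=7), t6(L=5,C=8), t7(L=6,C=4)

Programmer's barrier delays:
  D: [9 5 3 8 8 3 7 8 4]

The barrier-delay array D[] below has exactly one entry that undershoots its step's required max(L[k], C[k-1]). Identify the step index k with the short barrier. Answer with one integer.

step 0: need L[0]=9 = 9; D[0]=9 ok
step 1: need max(L[1]=5,C[0]=2) = 5; D[1]=5 ok
step 2: need max(L[2]=2,C[1]=3) = 3; D[2]=3 ok
step 3: need max(L[3]=8,C[2]=6) = 8; D[3]=8 ok
step 4: need max(L[4]=8,C[3]=4) = 8; D[4]=8 ok
step 5: need max(L[5]=2,C[4]=6) = 6; D[5]=3 SHORT
step 6: need max(L[6]=5,C[5]=7) = 7; D[6]=7 ok
step 7: need max(L[7]=6,C[6]=8) = 8; D[7]=8 ok
step 8: need C[7]=4 = 4; D[8]=4 ok

hazard at step 5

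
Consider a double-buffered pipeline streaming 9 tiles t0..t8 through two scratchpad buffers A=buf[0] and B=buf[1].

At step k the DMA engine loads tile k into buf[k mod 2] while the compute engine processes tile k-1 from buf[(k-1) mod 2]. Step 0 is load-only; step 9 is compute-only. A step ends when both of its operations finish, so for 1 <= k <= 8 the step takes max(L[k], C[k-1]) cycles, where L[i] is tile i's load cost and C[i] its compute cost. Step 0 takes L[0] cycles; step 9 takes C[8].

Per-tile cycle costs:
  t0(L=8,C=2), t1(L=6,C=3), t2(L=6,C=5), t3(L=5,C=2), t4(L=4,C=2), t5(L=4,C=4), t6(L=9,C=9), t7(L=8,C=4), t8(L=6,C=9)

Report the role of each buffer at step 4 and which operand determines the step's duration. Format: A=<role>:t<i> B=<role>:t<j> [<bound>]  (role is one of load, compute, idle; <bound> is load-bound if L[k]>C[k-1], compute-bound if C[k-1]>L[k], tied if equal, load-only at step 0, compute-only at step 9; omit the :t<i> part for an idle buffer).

step 4: A=load:t4 B=compute:t3 [load-bound]

step 0: L[0]=8 → dur=8, Σ=8 | A=load:t0 B=idle [load-only]
step 1: L[1]=6 C[0]=2 → dur=6, Σ=14 | A=compute:t0 B=load:t1 [load-bound]
step 2: L[2]=6 C[1]=3 → dur=6, Σ=20 | A=load:t2 B=compute:t1 [load-bound]
step 3: L[3]=5 C[2]=5 → dur=5, Σ=25 | A=compute:t2 B=load:t3 [tied]
step 4: L[4]=4 C[3]=2 → dur=4, Σ=29 | A=load:t4 B=compute:t3 [load-bound]
step 5: L[5]=4 C[4]=2 → dur=4, Σ=33 | A=compute:t4 B=load:t5 [load-bound]
step 6: L[6]=9 C[5]=4 → dur=9, Σ=42 | A=load:t6 B=compute:t5 [load-bound]
step 7: L[7]=8 C[6]=9 → dur=9, Σ=51 | A=compute:t6 B=load:t7 [compute-bound]
step 8: L[8]=6 C[7]=4 → dur=6, Σ=57 | A=load:t8 B=compute:t7 [load-bound]
step 9: C[8]=9 → dur=9, Σ=66 | A=compute:t8 B=idle [compute-only]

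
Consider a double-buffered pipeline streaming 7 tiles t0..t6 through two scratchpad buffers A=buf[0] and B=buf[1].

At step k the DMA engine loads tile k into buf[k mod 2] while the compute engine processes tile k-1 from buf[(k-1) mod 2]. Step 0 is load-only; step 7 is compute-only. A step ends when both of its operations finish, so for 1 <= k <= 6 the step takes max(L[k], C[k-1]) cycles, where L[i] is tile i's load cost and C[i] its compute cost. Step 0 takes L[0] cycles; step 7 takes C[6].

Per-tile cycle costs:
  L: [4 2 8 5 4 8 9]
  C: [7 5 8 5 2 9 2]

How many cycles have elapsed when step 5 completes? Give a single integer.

k=0 load=t0/4c comp=- wait=4 total=4
k=1 load=t1/2c comp=t0/7c wait=7 total=11
k=2 load=t2/8c comp=t1/5c wait=8 total=19
k=3 load=t3/5c comp=t2/8c wait=8 total=27
k=4 load=t4/4c comp=t3/5c wait=5 total=32
k=5 load=t5/8c comp=t4/2c wait=8 total=40
k=6 load=t6/9c comp=t5/9c wait=9 total=49
k=7 load=- comp=t6/2c wait=2 total=51

end_cycle[5] = 40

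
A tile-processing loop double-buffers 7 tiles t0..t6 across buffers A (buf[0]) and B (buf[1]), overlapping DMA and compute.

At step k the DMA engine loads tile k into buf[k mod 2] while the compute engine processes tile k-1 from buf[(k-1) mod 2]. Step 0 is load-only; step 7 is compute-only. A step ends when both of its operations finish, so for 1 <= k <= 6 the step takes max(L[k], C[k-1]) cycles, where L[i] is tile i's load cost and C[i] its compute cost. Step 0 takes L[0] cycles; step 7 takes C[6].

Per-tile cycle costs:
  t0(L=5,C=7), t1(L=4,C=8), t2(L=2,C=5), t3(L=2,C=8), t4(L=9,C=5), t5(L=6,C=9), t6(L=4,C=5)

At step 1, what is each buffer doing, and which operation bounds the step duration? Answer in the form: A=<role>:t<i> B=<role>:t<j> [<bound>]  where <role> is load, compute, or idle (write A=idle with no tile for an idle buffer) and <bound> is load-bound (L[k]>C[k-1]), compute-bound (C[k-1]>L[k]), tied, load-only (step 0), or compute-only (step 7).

[0] DMA t0→A (5c) ∥ CU idle ⇒ 5c, clock 5
[1] DMA t1→B (4c) ∥ CU A:t0 (7c) ⇒ 7c, clock 12
[2] DMA t2→A (2c) ∥ CU B:t1 (8c) ⇒ 8c, clock 20
[3] DMA t3→B (2c) ∥ CU A:t2 (5c) ⇒ 5c, clock 25
[4] DMA t4→A (9c) ∥ CU B:t3 (8c) ⇒ 9c, clock 34
[5] DMA t5→B (6c) ∥ CU A:t4 (5c) ⇒ 6c, clock 40
[6] DMA t6→A (4c) ∥ CU B:t5 (9c) ⇒ 9c, clock 49
[7] DMA idle ∥ CU A:t6 (5c) ⇒ 5c, clock 54

step 1: A=compute:t0 B=load:t1 [compute-bound]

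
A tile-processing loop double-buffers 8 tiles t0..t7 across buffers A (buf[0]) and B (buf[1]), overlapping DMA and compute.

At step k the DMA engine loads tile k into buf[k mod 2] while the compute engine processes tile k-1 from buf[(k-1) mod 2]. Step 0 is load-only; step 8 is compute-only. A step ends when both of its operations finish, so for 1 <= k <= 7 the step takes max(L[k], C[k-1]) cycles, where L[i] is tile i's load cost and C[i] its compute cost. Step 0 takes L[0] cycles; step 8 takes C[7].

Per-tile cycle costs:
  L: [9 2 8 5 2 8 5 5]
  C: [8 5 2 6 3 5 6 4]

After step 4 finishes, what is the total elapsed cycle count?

[0] DMA t0→A (9c) ∥ CU idle ⇒ 9c, clock 9
[1] DMA t1→B (2c) ∥ CU A:t0 (8c) ⇒ 8c, clock 17
[2] DMA t2→A (8c) ∥ CU B:t1 (5c) ⇒ 8c, clock 25
[3] DMA t3→B (5c) ∥ CU A:t2 (2c) ⇒ 5c, clock 30
[4] DMA t4→A (2c) ∥ CU B:t3 (6c) ⇒ 6c, clock 36
[5] DMA t5→B (8c) ∥ CU A:t4 (3c) ⇒ 8c, clock 44
[6] DMA t6→A (5c) ∥ CU B:t5 (5c) ⇒ 5c, clock 49
[7] DMA t7→B (5c) ∥ CU A:t6 (6c) ⇒ 6c, clock 55
[8] DMA idle ∥ CU B:t7 (4c) ⇒ 4c, clock 59

end_cycle[4] = 36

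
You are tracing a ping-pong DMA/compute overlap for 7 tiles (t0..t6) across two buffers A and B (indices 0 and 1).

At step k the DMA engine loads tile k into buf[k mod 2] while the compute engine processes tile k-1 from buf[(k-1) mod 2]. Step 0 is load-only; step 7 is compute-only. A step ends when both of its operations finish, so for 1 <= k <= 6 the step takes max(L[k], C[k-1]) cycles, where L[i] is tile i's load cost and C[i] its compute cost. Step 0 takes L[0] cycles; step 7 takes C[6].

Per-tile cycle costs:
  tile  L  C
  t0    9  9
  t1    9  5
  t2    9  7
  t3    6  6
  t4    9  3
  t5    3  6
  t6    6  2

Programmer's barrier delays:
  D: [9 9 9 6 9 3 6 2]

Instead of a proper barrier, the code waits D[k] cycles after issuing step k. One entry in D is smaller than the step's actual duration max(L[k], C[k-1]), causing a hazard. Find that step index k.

hazard at step 3

step 0: need L[0]=9 = 9; D[0]=9 ok
step 1: need max(L[1]=9,C[0]=9) = 9; D[1]=9 ok
step 2: need max(L[2]=9,C[1]=5) = 9; D[2]=9 ok
step 3: need max(L[3]=6,C[2]=7) = 7; D[3]=6 SHORT
step 4: need max(L[4]=9,C[3]=6) = 9; D[4]=9 ok
step 5: need max(L[5]=3,C[4]=3) = 3; D[5]=3 ok
step 6: need max(L[6]=6,C[5]=6) = 6; D[6]=6 ok
step 7: need C[6]=2 = 2; D[7]=2 ok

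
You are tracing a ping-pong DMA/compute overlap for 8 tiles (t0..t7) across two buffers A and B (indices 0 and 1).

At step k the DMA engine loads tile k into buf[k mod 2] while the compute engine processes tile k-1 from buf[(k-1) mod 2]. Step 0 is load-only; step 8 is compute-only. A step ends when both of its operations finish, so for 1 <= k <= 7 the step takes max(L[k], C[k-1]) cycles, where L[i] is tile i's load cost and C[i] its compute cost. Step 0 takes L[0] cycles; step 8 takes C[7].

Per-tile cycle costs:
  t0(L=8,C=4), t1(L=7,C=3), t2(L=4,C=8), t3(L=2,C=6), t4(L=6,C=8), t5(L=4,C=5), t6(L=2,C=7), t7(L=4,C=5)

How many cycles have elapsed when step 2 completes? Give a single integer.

step 0: L[0]=8 → dur=8, Σ=8 | A=load:t0 B=idle [load-only]
step 1: L[1]=7 C[0]=4 → dur=7, Σ=15 | A=compute:t0 B=load:t1 [load-bound]
step 2: L[2]=4 C[1]=3 → dur=4, Σ=19 | A=load:t2 B=compute:t1 [load-bound]
step 3: L[3]=2 C[2]=8 → dur=8, Σ=27 | A=compute:t2 B=load:t3 [compute-bound]
step 4: L[4]=6 C[3]=6 → dur=6, Σ=33 | A=load:t4 B=compute:t3 [tied]
step 5: L[5]=4 C[4]=8 → dur=8, Σ=41 | A=compute:t4 B=load:t5 [compute-bound]
step 6: L[6]=2 C[5]=5 → dur=5, Σ=46 | A=load:t6 B=compute:t5 [compute-bound]
step 7: L[7]=4 C[6]=7 → dur=7, Σ=53 | A=compute:t6 B=load:t7 [compute-bound]
step 8: C[7]=5 → dur=5, Σ=58 | A=idle B=compute:t7 [compute-only]

end_cycle[2] = 19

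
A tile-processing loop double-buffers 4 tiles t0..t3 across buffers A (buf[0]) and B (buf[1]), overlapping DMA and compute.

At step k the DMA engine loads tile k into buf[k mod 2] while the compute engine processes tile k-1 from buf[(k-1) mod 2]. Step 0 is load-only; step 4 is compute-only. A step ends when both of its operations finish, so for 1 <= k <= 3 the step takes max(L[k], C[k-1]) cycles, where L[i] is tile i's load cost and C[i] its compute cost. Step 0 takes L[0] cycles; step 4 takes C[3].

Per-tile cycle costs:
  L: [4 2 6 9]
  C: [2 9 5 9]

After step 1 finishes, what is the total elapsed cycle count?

k=0 load=t0/4c comp=- wait=4 total=4
k=1 load=t1/2c comp=t0/2c wait=2 total=6
k=2 load=t2/6c comp=t1/9c wait=9 total=15
k=3 load=t3/9c comp=t2/5c wait=9 total=24
k=4 load=- comp=t3/9c wait=9 total=33

end_cycle[1] = 6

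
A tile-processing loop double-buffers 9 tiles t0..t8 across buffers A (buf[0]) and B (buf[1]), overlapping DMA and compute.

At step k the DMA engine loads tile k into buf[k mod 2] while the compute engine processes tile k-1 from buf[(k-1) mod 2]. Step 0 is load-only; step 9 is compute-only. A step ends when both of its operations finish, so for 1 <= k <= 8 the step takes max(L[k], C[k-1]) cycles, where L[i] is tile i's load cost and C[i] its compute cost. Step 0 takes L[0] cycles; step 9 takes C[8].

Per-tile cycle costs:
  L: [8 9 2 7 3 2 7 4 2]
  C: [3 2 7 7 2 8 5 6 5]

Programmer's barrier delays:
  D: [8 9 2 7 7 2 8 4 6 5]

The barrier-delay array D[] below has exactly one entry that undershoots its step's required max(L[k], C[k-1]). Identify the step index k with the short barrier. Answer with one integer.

hazard at step 7

k=0 barrier L[0]=8→8c, D[0]=8 ok
k=1 barrier max(L[1]=9,C[0]=3)→9c, D[1]=9 ok
k=2 barrier max(L[2]=2,C[1]=2)→2c, D[2]=2 ok
k=3 barrier max(L[3]=7,C[2]=7)→7c, D[3]=7 ok
k=4 barrier max(L[4]=3,C[3]=7)→7c, D[4]=7 ok
k=5 barrier max(L[5]=2,C[4]=2)→2c, D[5]=2 ok
k=6 barrier max(L[6]=7,C[5]=8)→8c, D[6]=8 ok
k=7 barrier max(L[7]=4,C[6]=5)→5c, D[7]=4 SHORT
k=8 barrier max(L[8]=2,C[7]=6)→6c, D[8]=6 ok
k=9 barrier C[8]=5→5c, D[9]=5 ok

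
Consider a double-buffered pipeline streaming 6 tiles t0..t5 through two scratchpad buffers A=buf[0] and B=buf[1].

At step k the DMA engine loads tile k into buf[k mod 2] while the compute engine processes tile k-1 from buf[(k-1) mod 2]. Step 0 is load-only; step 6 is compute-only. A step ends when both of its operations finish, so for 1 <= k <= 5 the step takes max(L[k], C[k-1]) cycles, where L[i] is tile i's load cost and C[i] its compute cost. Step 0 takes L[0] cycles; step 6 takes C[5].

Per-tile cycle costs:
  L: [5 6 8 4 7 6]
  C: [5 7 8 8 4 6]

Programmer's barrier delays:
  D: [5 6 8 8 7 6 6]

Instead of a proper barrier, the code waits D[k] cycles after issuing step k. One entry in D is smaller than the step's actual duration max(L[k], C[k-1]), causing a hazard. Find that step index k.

k=0 barrier L[0]=5→5c, D[0]=5 ok
k=1 barrier max(L[1]=6,C[0]=5)→6c, D[1]=6 ok
k=2 barrier max(L[2]=8,C[1]=7)→8c, D[2]=8 ok
k=3 barrier max(L[3]=4,C[2]=8)→8c, D[3]=8 ok
k=4 barrier max(L[4]=7,C[3]=8)→8c, D[4]=7 SHORT
k=5 barrier max(L[5]=6,C[4]=4)→6c, D[5]=6 ok
k=6 barrier C[5]=6→6c, D[6]=6 ok

hazard at step 4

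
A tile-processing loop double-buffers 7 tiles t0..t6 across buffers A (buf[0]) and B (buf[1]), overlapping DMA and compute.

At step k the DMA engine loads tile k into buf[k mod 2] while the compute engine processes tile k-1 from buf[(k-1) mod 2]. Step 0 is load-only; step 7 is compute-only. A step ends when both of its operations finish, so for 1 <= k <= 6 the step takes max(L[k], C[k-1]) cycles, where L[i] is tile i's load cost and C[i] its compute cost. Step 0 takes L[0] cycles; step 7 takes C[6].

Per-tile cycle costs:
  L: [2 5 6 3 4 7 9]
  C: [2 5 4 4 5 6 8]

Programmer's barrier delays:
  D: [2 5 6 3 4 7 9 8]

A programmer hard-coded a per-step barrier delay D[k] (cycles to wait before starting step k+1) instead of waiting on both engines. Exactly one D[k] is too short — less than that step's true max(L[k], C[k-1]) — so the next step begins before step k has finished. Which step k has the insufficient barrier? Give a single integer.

hazard at step 3

[0] required=L[0]=2=2 vs D=2 ok
[1] required=max(L[1]=5,C[0]=2)=5 vs D=5 ok
[2] required=max(L[2]=6,C[1]=5)=6 vs D=6 ok
[3] required=max(L[3]=3,C[2]=4)=4 vs D=3 SHORT
[4] required=max(L[4]=4,C[3]=4)=4 vs D=4 ok
[5] required=max(L[5]=7,C[4]=5)=7 vs D=7 ok
[6] required=max(L[6]=9,C[5]=6)=9 vs D=9 ok
[7] required=C[6]=8=8 vs D=8 ok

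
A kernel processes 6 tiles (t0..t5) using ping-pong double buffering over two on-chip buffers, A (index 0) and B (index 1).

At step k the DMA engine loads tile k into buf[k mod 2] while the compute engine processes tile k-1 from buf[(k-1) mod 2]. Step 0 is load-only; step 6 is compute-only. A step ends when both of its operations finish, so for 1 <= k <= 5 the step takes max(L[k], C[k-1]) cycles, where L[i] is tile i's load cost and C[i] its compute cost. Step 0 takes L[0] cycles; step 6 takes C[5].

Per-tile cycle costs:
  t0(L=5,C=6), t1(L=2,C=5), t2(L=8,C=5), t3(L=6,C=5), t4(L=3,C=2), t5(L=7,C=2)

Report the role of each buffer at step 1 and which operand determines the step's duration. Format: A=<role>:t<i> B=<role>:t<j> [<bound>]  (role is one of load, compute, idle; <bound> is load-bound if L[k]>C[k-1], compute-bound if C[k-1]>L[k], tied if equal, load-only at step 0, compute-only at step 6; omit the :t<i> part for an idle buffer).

step 1: A=compute:t0 B=load:t1 [compute-bound]

  0. 5=5c; end=5; A:t0 B:-
  1. max(2,6)=6c; end=11; A:t0 B:t1
  2. max(8,5)=8c; end=19; A:t2 B:t1
  3. max(6,5)=6c; end=25; A:t2 B:t3
  4. max(3,5)=5c; end=30; A:t4 B:t3
  5. max(7,2)=7c; end=37; A:t4 B:t5
  6. 2=2c; end=39; A:t4 B:t5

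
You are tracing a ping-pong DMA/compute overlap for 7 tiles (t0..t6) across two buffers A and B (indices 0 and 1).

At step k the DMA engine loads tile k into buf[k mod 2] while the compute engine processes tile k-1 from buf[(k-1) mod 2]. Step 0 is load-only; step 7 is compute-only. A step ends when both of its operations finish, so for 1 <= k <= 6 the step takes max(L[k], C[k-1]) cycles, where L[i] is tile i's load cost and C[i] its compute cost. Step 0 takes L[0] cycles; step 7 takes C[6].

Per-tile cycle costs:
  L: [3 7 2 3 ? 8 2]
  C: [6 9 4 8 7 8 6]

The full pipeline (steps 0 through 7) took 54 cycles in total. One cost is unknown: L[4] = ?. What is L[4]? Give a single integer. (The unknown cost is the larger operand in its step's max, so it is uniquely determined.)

L[4] = 9

step 0: dur = L[0]=3 = 3
step 1: dur = max(L[1]=7, C[0]=6) = 7
step 2: dur = max(L[2]=2, C[1]=9) = 9
step 3: dur = max(L[3]=3, C[2]=4) = 4
step 4: dur = max(L[4]=?, C[3]=8) = L[4]  (unknown; binding)
step 5: dur = max(L[5]=8, C[4]=7) = 8
step 6: dur = max(L[6]=2, C[5]=8) = 8
step 7: dur = C[6]=6 = 6
sum of known step durations = 45
dur[4] = total - known = 54 - 45 = 9
L[4] is the binding max in step 4, so L[4] = dur[4] = 9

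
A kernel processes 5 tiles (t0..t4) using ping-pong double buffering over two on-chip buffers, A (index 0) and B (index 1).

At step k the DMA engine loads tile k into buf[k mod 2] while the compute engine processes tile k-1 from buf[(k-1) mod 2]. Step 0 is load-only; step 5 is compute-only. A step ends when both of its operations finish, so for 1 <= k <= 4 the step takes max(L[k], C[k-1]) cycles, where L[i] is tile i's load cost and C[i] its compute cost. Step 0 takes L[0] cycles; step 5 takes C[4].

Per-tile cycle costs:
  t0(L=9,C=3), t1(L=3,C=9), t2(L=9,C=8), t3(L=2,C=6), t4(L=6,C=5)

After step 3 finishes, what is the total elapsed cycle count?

end_cycle[3] = 29

step 0: L[0]=9 → dur=9, Σ=9 | A=load:t0 B=idle [load-only]
step 1: L[1]=3 C[0]=3 → dur=3, Σ=12 | A=compute:t0 B=load:t1 [tied]
step 2: L[2]=9 C[1]=9 → dur=9, Σ=21 | A=load:t2 B=compute:t1 [tied]
step 3: L[3]=2 C[2]=8 → dur=8, Σ=29 | A=compute:t2 B=load:t3 [compute-bound]
step 4: L[4]=6 C[3]=6 → dur=6, Σ=35 | A=load:t4 B=compute:t3 [tied]
step 5: C[4]=5 → dur=5, Σ=40 | A=compute:t4 B=idle [compute-only]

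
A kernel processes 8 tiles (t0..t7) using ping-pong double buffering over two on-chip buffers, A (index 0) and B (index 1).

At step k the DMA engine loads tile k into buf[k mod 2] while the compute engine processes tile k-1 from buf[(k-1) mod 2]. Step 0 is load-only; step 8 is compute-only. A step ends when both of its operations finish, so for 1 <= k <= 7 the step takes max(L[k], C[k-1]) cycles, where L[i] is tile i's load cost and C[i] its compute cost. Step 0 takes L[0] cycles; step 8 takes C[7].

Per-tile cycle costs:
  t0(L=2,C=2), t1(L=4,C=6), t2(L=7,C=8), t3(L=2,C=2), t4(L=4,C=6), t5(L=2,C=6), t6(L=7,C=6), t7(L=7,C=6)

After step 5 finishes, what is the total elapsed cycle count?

end_cycle[5] = 31

[0] DMA t0→A (2c) ∥ CU idle ⇒ 2c, clock 2
[1] DMA t1→B (4c) ∥ CU A:t0 (2c) ⇒ 4c, clock 6
[2] DMA t2→A (7c) ∥ CU B:t1 (6c) ⇒ 7c, clock 13
[3] DMA t3→B (2c) ∥ CU A:t2 (8c) ⇒ 8c, clock 21
[4] DMA t4→A (4c) ∥ CU B:t3 (2c) ⇒ 4c, clock 25
[5] DMA t5→B (2c) ∥ CU A:t4 (6c) ⇒ 6c, clock 31
[6] DMA t6→A (7c) ∥ CU B:t5 (6c) ⇒ 7c, clock 38
[7] DMA t7→B (7c) ∥ CU A:t6 (6c) ⇒ 7c, clock 45
[8] DMA idle ∥ CU B:t7 (6c) ⇒ 6c, clock 51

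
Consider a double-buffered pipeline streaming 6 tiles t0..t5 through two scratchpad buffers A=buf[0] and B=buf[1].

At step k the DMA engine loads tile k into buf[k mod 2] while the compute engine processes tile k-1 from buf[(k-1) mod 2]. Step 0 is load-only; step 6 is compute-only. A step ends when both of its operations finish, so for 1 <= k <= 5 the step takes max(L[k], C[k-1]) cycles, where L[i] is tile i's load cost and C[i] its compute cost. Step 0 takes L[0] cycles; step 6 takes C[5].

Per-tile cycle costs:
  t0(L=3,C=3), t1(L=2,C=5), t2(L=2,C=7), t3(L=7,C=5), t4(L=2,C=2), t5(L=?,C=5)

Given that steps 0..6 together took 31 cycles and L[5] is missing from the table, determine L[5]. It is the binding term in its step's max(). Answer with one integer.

L[5] = 3

step 0 → dur = L[0]=3 = 3
step 1 → dur = max(L[1]=2, C[0]=3) = 3
step 2 → dur = max(L[2]=2, C[1]=5) = 5
step 3 → dur = max(L[3]=7, C[2]=7) = 7
step 4 → dur = max(L[4]=2, C[3]=5) = 5
step 5 → dur = max(L[5]=?, C[4]=2) = L[5]  (unknown; binding)
step 6 → dur = C[5]=5 = 5
sum of known step durations = 28
dur[5] = total - known = 31 - 28 = 3
L[5] is the binding max in step 5, so L[5] = dur[5] = 3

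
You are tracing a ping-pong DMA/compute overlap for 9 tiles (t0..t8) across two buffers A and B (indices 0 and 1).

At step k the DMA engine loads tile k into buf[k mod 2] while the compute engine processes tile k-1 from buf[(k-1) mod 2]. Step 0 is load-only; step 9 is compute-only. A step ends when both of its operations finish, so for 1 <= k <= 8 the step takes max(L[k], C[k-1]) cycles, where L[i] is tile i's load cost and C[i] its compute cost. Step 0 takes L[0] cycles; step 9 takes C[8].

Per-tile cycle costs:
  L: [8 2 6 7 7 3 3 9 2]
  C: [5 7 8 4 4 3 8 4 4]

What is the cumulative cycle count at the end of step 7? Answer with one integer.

end_cycle[7] = 51

k=0 load=t0/8c comp=- wait=8 total=8
k=1 load=t1/2c comp=t0/5c wait=5 total=13
k=2 load=t2/6c comp=t1/7c wait=7 total=20
k=3 load=t3/7c comp=t2/8c wait=8 total=28
k=4 load=t4/7c comp=t3/4c wait=7 total=35
k=5 load=t5/3c comp=t4/4c wait=4 total=39
k=6 load=t6/3c comp=t5/3c wait=3 total=42
k=7 load=t7/9c comp=t6/8c wait=9 total=51
k=8 load=t8/2c comp=t7/4c wait=4 total=55
k=9 load=- comp=t8/4c wait=4 total=59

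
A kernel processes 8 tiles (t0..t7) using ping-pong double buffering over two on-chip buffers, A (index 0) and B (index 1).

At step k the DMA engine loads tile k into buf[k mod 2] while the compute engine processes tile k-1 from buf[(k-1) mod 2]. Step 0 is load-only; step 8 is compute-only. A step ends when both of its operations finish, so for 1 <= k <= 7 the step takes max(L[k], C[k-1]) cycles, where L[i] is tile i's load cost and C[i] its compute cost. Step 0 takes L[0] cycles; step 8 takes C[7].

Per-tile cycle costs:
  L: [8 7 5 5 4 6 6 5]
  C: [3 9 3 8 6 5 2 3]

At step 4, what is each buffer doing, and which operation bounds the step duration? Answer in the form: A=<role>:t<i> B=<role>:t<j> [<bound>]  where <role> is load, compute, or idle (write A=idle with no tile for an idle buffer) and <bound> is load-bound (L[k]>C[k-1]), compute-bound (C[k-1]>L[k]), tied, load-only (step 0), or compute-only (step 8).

step 4: A=load:t4 B=compute:t3 [compute-bound]

k=0 load=t0/8c comp=- wait=8 total=8
k=1 load=t1/7c comp=t0/3c wait=7 total=15
k=2 load=t2/5c comp=t1/9c wait=9 total=24
k=3 load=t3/5c comp=t2/3c wait=5 total=29
k=4 load=t4/4c comp=t3/8c wait=8 total=37
k=5 load=t5/6c comp=t4/6c wait=6 total=43
k=6 load=t6/6c comp=t5/5c wait=6 total=49
k=7 load=t7/5c comp=t6/2c wait=5 total=54
k=8 load=- comp=t7/3c wait=3 total=57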